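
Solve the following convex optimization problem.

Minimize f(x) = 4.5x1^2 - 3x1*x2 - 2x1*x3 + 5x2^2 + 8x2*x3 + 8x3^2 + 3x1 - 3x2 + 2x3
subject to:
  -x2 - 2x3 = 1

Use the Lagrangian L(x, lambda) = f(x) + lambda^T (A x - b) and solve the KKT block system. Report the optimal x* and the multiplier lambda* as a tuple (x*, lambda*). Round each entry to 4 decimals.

Form the Lagrangian:
  L(x, lambda) = (1/2) x^T Q x + c^T x + lambda^T (A x - b)
Stationarity (grad_x L = 0): Q x + c + A^T lambda = 0.
Primal feasibility: A x = b.

This gives the KKT block system:
  [ Q   A^T ] [ x     ]   [-c ]
  [ A    0  ] [ lambda ] = [ b ]

Solving the linear system:
  x*      = (-0.32, 0.56, -0.78)
  lambda* = (-2.68)
  f(x*)   = -0.76

x* = (-0.32, 0.56, -0.78), lambda* = (-2.68)


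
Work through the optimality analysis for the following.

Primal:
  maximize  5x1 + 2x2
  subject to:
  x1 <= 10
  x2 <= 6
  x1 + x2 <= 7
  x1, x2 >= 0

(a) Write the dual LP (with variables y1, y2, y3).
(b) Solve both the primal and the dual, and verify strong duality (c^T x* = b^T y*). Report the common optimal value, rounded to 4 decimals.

The standard primal-dual pair for 'max c^T x s.t. A x <= b, x >= 0' is:
  Dual:  min b^T y  s.t.  A^T y >= c,  y >= 0.

So the dual LP is:
  minimize  10y1 + 6y2 + 7y3
  subject to:
    y1 + y3 >= 5
    y2 + y3 >= 2
    y1, y2, y3 >= 0

Solving the primal: x* = (7, 0).
  primal value c^T x* = 35.
Solving the dual: y* = (0, 0, 5).
  dual value b^T y* = 35.
Strong duality: c^T x* = b^T y*. Confirmed.

35


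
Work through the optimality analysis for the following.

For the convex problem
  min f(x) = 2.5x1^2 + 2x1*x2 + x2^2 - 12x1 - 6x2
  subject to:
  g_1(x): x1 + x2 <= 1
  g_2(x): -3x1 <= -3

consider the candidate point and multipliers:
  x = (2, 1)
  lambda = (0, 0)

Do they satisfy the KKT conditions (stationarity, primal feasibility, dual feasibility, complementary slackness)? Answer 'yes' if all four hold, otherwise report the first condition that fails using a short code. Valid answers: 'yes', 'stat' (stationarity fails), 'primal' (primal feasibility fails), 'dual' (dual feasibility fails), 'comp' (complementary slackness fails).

Gradient of f: grad f(x) = Q x + c = (0, 0)
Constraint values g_i(x) = a_i^T x - b_i:
  g_1((2, 1)) = 2
  g_2((2, 1)) = -3
Stationarity residual: grad f(x) + sum_i lambda_i a_i = (0, 0)
  -> stationarity OK
Primal feasibility (all g_i <= 0): FAILS
Dual feasibility (all lambda_i >= 0): OK
Complementary slackness (lambda_i * g_i(x) = 0 for all i): OK

Verdict: the first failing condition is primal_feasibility -> primal.

primal


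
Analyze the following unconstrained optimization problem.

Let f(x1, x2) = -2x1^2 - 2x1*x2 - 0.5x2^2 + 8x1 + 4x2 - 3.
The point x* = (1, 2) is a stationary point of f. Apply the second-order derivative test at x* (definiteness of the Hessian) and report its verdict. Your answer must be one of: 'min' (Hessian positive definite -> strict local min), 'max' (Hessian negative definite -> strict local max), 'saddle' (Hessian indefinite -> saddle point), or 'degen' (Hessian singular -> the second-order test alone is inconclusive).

Compute the Hessian H = grad^2 f:
  H = [[-4, -2], [-2, -1]]
Verify stationarity: grad f(x*) = H x* + g = (0, 0).
Eigenvalues of H: -5, 0.
H has a zero eigenvalue (singular; negative semidefinite but not definite), so H is neither positive definite, negative definite, nor indefinite. The second-order test alone is inconclusive -> degen.
(Indeed, f is constant along the null direction of H through x*, so x* is not a strict local extremum.)

degen


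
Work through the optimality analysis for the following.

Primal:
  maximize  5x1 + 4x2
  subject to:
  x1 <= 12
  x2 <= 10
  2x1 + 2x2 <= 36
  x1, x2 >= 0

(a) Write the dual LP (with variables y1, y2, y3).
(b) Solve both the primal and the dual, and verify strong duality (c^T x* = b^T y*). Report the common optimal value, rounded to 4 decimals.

The standard primal-dual pair for 'max c^T x s.t. A x <= b, x >= 0' is:
  Dual:  min b^T y  s.t.  A^T y >= c,  y >= 0.

So the dual LP is:
  minimize  12y1 + 10y2 + 36y3
  subject to:
    y1 + 2y3 >= 5
    y2 + 2y3 >= 4
    y1, y2, y3 >= 0

Solving the primal: x* = (12, 6).
  primal value c^T x* = 84.
Solving the dual: y* = (1, 0, 2).
  dual value b^T y* = 84.
Strong duality: c^T x* = b^T y*. Confirmed.

84


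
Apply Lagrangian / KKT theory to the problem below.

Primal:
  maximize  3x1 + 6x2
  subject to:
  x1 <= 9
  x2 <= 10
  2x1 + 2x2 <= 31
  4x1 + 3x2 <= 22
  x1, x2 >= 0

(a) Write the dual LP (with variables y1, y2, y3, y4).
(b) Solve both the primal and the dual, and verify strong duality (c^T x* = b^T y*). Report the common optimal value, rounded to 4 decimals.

The standard primal-dual pair for 'max c^T x s.t. A x <= b, x >= 0' is:
  Dual:  min b^T y  s.t.  A^T y >= c,  y >= 0.

So the dual LP is:
  minimize  9y1 + 10y2 + 31y3 + 22y4
  subject to:
    y1 + 2y3 + 4y4 >= 3
    y2 + 2y3 + 3y4 >= 6
    y1, y2, y3, y4 >= 0

Solving the primal: x* = (0, 7.3333).
  primal value c^T x* = 44.
Solving the dual: y* = (0, 0, 0, 2).
  dual value b^T y* = 44.
Strong duality: c^T x* = b^T y*. Confirmed.

44


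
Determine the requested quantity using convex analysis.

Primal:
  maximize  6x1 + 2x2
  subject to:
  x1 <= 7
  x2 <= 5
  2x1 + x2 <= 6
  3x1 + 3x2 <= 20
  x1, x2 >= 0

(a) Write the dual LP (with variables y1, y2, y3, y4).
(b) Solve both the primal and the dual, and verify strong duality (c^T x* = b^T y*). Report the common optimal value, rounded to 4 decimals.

The standard primal-dual pair for 'max c^T x s.t. A x <= b, x >= 0' is:
  Dual:  min b^T y  s.t.  A^T y >= c,  y >= 0.

So the dual LP is:
  minimize  7y1 + 5y2 + 6y3 + 20y4
  subject to:
    y1 + 2y3 + 3y4 >= 6
    y2 + y3 + 3y4 >= 2
    y1, y2, y3, y4 >= 0

Solving the primal: x* = (3, 0).
  primal value c^T x* = 18.
Solving the dual: y* = (0, 0, 3, 0).
  dual value b^T y* = 18.
Strong duality: c^T x* = b^T y*. Confirmed.

18


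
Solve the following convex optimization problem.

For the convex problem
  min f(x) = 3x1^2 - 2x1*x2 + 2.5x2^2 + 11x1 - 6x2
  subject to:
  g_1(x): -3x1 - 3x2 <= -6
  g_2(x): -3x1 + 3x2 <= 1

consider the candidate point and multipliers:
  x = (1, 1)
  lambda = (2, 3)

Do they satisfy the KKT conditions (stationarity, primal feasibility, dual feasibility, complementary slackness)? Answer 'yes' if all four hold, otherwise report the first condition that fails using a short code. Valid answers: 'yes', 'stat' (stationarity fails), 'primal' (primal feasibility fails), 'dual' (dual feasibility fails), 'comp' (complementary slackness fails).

Gradient of f: grad f(x) = Q x + c = (15, -3)
Constraint values g_i(x) = a_i^T x - b_i:
  g_1((1, 1)) = 0
  g_2((1, 1)) = -1
Stationarity residual: grad f(x) + sum_i lambda_i a_i = (0, 0)
  -> stationarity OK
Primal feasibility (all g_i <= 0): OK
Dual feasibility (all lambda_i >= 0): OK
Complementary slackness (lambda_i * g_i(x) = 0 for all i): FAILS

Verdict: the first failing condition is complementary_slackness -> comp.

comp


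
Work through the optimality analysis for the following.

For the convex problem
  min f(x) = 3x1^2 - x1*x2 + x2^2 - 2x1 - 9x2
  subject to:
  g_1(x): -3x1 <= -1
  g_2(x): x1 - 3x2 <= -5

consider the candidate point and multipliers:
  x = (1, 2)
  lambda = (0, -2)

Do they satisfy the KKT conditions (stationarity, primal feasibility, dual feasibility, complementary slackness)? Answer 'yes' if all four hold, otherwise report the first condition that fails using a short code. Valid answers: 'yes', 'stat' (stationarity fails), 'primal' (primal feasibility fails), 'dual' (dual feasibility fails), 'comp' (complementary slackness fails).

Gradient of f: grad f(x) = Q x + c = (2, -6)
Constraint values g_i(x) = a_i^T x - b_i:
  g_1((1, 2)) = -2
  g_2((1, 2)) = 0
Stationarity residual: grad f(x) + sum_i lambda_i a_i = (0, 0)
  -> stationarity OK
Primal feasibility (all g_i <= 0): OK
Dual feasibility (all lambda_i >= 0): FAILS
Complementary slackness (lambda_i * g_i(x) = 0 for all i): OK

Verdict: the first failing condition is dual_feasibility -> dual.

dual


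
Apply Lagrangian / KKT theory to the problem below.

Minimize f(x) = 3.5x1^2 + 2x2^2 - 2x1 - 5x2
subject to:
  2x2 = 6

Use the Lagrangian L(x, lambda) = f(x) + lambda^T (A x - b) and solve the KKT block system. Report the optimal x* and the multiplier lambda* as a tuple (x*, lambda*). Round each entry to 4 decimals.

Form the Lagrangian:
  L(x, lambda) = (1/2) x^T Q x + c^T x + lambda^T (A x - b)
Stationarity (grad_x L = 0): Q x + c + A^T lambda = 0.
Primal feasibility: A x = b.

This gives the KKT block system:
  [ Q   A^T ] [ x     ]   [-c ]
  [ A    0  ] [ lambda ] = [ b ]

Solving the linear system:
  x*      = (0.2857, 3)
  lambda* = (-3.5)
  f(x*)   = 2.7143

x* = (0.2857, 3), lambda* = (-3.5)


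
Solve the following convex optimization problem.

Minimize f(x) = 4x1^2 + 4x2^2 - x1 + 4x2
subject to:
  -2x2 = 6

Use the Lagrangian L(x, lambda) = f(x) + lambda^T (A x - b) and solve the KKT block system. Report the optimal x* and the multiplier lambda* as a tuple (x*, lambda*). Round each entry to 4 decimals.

Form the Lagrangian:
  L(x, lambda) = (1/2) x^T Q x + c^T x + lambda^T (A x - b)
Stationarity (grad_x L = 0): Q x + c + A^T lambda = 0.
Primal feasibility: A x = b.

This gives the KKT block system:
  [ Q   A^T ] [ x     ]   [-c ]
  [ A    0  ] [ lambda ] = [ b ]

Solving the linear system:
  x*      = (0.125, -3)
  lambda* = (-10)
  f(x*)   = 23.9375

x* = (0.125, -3), lambda* = (-10)


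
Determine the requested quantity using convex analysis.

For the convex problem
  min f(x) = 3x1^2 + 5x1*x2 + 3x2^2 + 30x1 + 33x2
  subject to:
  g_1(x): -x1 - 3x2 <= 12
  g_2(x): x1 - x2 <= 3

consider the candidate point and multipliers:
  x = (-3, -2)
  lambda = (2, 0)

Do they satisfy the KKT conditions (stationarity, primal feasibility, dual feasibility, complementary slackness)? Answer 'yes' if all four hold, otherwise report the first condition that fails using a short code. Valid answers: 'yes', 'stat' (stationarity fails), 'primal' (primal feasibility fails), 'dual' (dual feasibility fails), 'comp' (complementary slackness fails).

Gradient of f: grad f(x) = Q x + c = (2, 6)
Constraint values g_i(x) = a_i^T x - b_i:
  g_1((-3, -2)) = -3
  g_2((-3, -2)) = -4
Stationarity residual: grad f(x) + sum_i lambda_i a_i = (0, 0)
  -> stationarity OK
Primal feasibility (all g_i <= 0): OK
Dual feasibility (all lambda_i >= 0): OK
Complementary slackness (lambda_i * g_i(x) = 0 for all i): FAILS

Verdict: the first failing condition is complementary_slackness -> comp.

comp


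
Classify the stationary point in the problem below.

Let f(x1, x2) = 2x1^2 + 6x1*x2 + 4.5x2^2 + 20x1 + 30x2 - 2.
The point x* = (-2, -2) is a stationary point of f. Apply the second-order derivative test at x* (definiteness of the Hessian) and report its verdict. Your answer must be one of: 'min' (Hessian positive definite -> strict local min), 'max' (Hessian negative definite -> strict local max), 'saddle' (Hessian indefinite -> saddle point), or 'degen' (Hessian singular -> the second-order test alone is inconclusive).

Compute the Hessian H = grad^2 f:
  H = [[4, 6], [6, 9]]
Verify stationarity: grad f(x*) = H x* + g = (0, 0).
Eigenvalues of H: 0, 13.
H has a zero eigenvalue (singular; positive semidefinite but not definite), so H is neither positive definite, negative definite, nor indefinite. The second-order test alone is inconclusive -> degen.
(Indeed, f is constant along the null direction of H through x*, so x* is not a strict local extremum.)

degen


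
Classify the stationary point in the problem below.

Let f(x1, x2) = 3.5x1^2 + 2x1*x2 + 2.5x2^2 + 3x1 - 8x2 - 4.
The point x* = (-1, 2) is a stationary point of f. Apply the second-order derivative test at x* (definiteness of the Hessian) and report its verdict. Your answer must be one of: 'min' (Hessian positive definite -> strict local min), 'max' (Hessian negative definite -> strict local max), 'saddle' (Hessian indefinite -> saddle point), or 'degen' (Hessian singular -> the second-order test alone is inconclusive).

Compute the Hessian H = grad^2 f:
  H = [[7, 2], [2, 5]]
Verify stationarity: grad f(x*) = H x* + g = (0, 0).
Eigenvalues of H: 3.7639, 8.2361.
Both eigenvalues > 0, so H is positive definite -> x* is a strict local min.

min


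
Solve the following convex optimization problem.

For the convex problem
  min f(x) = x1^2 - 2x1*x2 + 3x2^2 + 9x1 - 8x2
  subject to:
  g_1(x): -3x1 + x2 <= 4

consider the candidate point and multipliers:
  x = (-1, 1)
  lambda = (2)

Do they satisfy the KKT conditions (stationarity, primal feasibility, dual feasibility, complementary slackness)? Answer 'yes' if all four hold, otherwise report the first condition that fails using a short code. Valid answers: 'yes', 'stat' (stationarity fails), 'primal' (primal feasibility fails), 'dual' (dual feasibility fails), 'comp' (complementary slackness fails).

Gradient of f: grad f(x) = Q x + c = (5, 0)
Constraint values g_i(x) = a_i^T x - b_i:
  g_1((-1, 1)) = 0
Stationarity residual: grad f(x) + sum_i lambda_i a_i = (-1, 2)
  -> stationarity FAILS
Primal feasibility (all g_i <= 0): OK
Dual feasibility (all lambda_i >= 0): OK
Complementary slackness (lambda_i * g_i(x) = 0 for all i): OK

Verdict: the first failing condition is stationarity -> stat.

stat


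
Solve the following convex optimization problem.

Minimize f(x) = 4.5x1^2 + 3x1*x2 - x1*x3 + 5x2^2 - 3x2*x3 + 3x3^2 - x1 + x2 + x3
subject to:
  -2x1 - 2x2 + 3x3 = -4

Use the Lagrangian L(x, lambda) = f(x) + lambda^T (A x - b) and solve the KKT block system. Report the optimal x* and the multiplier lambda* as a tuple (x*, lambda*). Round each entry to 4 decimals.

Form the Lagrangian:
  L(x, lambda) = (1/2) x^T Q x + c^T x + lambda^T (A x - b)
Stationarity (grad_x L = 0): Q x + c + A^T lambda = 0.
Primal feasibility: A x = b.

This gives the KKT block system:
  [ Q   A^T ] [ x     ]   [-c ]
  [ A    0  ] [ lambda ] = [ b ]

Solving the linear system:
  x*      = (0.4786, -0.2041, -1.1503)
  lambda* = (1.9228)
  f(x*)   = 2.929

x* = (0.4786, -0.2041, -1.1503), lambda* = (1.9228)


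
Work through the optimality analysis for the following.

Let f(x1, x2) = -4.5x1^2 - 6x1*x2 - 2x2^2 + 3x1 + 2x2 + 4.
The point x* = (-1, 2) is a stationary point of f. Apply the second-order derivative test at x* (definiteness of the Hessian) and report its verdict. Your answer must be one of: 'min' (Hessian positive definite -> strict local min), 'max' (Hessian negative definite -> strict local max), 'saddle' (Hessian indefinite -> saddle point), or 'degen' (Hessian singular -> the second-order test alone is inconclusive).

Compute the Hessian H = grad^2 f:
  H = [[-9, -6], [-6, -4]]
Verify stationarity: grad f(x*) = H x* + g = (0, 0).
Eigenvalues of H: -13, 0.
H has a zero eigenvalue (singular; negative semidefinite but not definite), so H is neither positive definite, negative definite, nor indefinite. The second-order test alone is inconclusive -> degen.
(Indeed, f is constant along the null direction of H through x*, so x* is not a strict local extremum.)

degen


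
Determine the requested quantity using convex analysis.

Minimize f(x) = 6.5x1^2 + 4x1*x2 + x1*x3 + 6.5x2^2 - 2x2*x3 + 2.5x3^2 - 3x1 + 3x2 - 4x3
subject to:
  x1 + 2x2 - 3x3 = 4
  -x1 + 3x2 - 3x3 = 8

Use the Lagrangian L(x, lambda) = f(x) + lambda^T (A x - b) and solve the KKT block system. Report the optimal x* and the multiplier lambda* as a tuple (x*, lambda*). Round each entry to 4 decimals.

Form the Lagrangian:
  L(x, lambda) = (1/2) x^T Q x + c^T x + lambda^T (A x - b)
Stationarity (grad_x L = 0): Q x + c + A^T lambda = 0.
Primal feasibility: A x = b.

This gives the KKT block system:
  [ Q   A^T ] [ x     ]   [-c ]
  [ A    0  ] [ lambda ] = [ b ]

Solving the linear system:
  x*      = (-1.2971, 1.4058, -0.8285)
  lambda* = (5.4921, -9.5759)
  f(x*)   = 33.0308

x* = (-1.2971, 1.4058, -0.8285), lambda* = (5.4921, -9.5759)


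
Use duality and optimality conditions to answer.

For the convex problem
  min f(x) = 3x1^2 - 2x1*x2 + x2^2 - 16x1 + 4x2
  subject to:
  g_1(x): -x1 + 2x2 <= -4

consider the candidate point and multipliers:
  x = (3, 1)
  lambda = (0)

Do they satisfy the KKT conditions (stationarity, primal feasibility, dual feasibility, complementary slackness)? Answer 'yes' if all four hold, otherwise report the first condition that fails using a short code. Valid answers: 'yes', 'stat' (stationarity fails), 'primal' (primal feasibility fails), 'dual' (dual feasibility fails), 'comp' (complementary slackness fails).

Gradient of f: grad f(x) = Q x + c = (0, 0)
Constraint values g_i(x) = a_i^T x - b_i:
  g_1((3, 1)) = 3
Stationarity residual: grad f(x) + sum_i lambda_i a_i = (0, 0)
  -> stationarity OK
Primal feasibility (all g_i <= 0): FAILS
Dual feasibility (all lambda_i >= 0): OK
Complementary slackness (lambda_i * g_i(x) = 0 for all i): OK

Verdict: the first failing condition is primal_feasibility -> primal.

primal


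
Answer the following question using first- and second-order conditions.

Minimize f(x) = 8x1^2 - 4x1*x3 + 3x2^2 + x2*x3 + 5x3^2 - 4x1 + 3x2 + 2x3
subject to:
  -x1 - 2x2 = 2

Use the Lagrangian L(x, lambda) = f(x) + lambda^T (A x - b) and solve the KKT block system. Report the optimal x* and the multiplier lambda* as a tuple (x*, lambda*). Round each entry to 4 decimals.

Form the Lagrangian:
  L(x, lambda) = (1/2) x^T Q x + c^T x + lambda^T (A x - b)
Stationarity (grad_x L = 0): Q x + c + A^T lambda = 0.
Primal feasibility: A x = b.

This gives the KKT block system:
  [ Q   A^T ] [ x     ]   [-c ]
  [ A    0  ] [ lambda ] = [ b ]

Solving the linear system:
  x*      = (0.1325, -1.0662, -0.0404)
  lambda* = (-1.7189)
  f(x*)   = -0.1858

x* = (0.1325, -1.0662, -0.0404), lambda* = (-1.7189)


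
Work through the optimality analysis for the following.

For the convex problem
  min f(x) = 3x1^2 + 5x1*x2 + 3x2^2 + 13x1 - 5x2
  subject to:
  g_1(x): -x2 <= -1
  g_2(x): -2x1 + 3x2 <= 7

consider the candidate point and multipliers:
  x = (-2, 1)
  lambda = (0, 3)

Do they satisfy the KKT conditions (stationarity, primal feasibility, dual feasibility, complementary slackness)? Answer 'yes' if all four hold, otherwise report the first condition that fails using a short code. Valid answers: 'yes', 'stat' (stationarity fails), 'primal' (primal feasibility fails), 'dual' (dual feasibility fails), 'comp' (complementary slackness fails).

Gradient of f: grad f(x) = Q x + c = (6, -9)
Constraint values g_i(x) = a_i^T x - b_i:
  g_1((-2, 1)) = 0
  g_2((-2, 1)) = 0
Stationarity residual: grad f(x) + sum_i lambda_i a_i = (0, 0)
  -> stationarity OK
Primal feasibility (all g_i <= 0): OK
Dual feasibility (all lambda_i >= 0): OK
Complementary slackness (lambda_i * g_i(x) = 0 for all i): OK

Verdict: yes, KKT holds.

yes


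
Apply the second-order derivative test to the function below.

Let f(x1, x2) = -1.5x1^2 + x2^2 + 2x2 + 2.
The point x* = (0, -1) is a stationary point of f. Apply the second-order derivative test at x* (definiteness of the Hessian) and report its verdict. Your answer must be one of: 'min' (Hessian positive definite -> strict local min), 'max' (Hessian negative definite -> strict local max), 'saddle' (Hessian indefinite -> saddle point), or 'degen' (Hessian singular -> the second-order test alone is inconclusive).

Compute the Hessian H = grad^2 f:
  H = [[-3, 0], [0, 2]]
Verify stationarity: grad f(x*) = H x* + g = (0, 0).
Eigenvalues of H: -3, 2.
Eigenvalues have mixed signs, so H is indefinite -> x* is a saddle point.

saddle


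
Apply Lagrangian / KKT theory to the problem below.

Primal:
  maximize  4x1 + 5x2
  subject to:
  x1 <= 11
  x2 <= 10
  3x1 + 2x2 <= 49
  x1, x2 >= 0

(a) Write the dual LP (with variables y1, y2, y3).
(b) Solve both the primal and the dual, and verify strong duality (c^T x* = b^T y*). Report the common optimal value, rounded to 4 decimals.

The standard primal-dual pair for 'max c^T x s.t. A x <= b, x >= 0' is:
  Dual:  min b^T y  s.t.  A^T y >= c,  y >= 0.

So the dual LP is:
  minimize  11y1 + 10y2 + 49y3
  subject to:
    y1 + 3y3 >= 4
    y2 + 2y3 >= 5
    y1, y2, y3 >= 0

Solving the primal: x* = (9.6667, 10).
  primal value c^T x* = 88.6667.
Solving the dual: y* = (0, 2.3333, 1.3333).
  dual value b^T y* = 88.6667.
Strong duality: c^T x* = b^T y*. Confirmed.

88.6667


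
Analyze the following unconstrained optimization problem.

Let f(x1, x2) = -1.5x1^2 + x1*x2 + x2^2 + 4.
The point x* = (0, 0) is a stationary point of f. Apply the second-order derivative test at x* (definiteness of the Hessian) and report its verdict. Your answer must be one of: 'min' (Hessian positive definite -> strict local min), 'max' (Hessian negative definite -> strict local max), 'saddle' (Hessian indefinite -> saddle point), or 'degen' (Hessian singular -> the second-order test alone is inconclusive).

Compute the Hessian H = grad^2 f:
  H = [[-3, 1], [1, 2]]
Verify stationarity: grad f(x*) = H x* + g = (0, 0).
Eigenvalues of H: -3.1926, 2.1926.
Eigenvalues have mixed signs, so H is indefinite -> x* is a saddle point.

saddle


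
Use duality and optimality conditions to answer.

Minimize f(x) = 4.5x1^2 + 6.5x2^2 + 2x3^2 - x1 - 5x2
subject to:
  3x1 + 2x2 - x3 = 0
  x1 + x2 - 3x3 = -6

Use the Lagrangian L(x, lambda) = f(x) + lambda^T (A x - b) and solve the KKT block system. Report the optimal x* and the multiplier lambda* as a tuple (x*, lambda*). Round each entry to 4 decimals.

Form the Lagrangian:
  L(x, lambda) = (1/2) x^T Q x + c^T x + lambda^T (A x - b)
Stationarity (grad_x L = 0): Q x + c + A^T lambda = 0.
Primal feasibility: A x = b.

This gives the KKT block system:
  [ Q   A^T ] [ x     ]   [-c ]
  [ A    0  ] [ lambda ] = [ b ]

Solving the linear system:
  x*      = (0.4684, 0.4505, 2.3063)
  lambda* = (-2.3591, 3.8615)
  f(x*)   = 10.2238

x* = (0.4684, 0.4505, 2.3063), lambda* = (-2.3591, 3.8615)


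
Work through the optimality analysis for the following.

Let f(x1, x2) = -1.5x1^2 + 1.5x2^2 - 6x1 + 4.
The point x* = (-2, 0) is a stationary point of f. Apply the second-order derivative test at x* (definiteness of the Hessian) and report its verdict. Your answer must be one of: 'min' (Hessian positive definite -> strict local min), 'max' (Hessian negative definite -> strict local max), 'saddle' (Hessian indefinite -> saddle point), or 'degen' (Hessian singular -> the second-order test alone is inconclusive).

Compute the Hessian H = grad^2 f:
  H = [[-3, 0], [0, 3]]
Verify stationarity: grad f(x*) = H x* + g = (0, 0).
Eigenvalues of H: -3, 3.
Eigenvalues have mixed signs, so H is indefinite -> x* is a saddle point.

saddle


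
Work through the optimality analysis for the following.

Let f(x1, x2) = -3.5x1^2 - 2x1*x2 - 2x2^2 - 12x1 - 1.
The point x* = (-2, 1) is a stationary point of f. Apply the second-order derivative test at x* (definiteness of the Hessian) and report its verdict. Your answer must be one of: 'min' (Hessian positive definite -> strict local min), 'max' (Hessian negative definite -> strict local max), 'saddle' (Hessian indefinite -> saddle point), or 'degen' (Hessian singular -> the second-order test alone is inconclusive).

Compute the Hessian H = grad^2 f:
  H = [[-7, -2], [-2, -4]]
Verify stationarity: grad f(x*) = H x* + g = (0, 0).
Eigenvalues of H: -8, -3.
Both eigenvalues < 0, so H is negative definite -> x* is a strict local max.

max


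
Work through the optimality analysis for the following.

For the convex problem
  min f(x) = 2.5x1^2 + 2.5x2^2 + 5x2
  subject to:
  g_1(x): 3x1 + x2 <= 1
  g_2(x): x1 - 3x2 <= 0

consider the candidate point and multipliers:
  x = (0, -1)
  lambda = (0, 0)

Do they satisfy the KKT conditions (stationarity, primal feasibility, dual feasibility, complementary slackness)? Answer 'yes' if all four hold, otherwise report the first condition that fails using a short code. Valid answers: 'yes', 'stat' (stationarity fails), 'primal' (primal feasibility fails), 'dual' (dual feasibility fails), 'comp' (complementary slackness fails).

Gradient of f: grad f(x) = Q x + c = (0, 0)
Constraint values g_i(x) = a_i^T x - b_i:
  g_1((0, -1)) = -2
  g_2((0, -1)) = 3
Stationarity residual: grad f(x) + sum_i lambda_i a_i = (0, 0)
  -> stationarity OK
Primal feasibility (all g_i <= 0): FAILS
Dual feasibility (all lambda_i >= 0): OK
Complementary slackness (lambda_i * g_i(x) = 0 for all i): OK

Verdict: the first failing condition is primal_feasibility -> primal.

primal


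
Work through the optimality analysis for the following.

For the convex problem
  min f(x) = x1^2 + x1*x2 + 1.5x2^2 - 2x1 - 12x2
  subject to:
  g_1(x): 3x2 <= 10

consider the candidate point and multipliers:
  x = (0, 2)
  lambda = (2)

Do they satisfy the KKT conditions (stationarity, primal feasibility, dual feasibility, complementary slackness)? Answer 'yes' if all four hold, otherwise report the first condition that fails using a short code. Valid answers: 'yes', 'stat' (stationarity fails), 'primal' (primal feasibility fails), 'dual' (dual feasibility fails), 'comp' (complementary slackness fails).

Gradient of f: grad f(x) = Q x + c = (0, -6)
Constraint values g_i(x) = a_i^T x - b_i:
  g_1((0, 2)) = -4
Stationarity residual: grad f(x) + sum_i lambda_i a_i = (0, 0)
  -> stationarity OK
Primal feasibility (all g_i <= 0): OK
Dual feasibility (all lambda_i >= 0): OK
Complementary slackness (lambda_i * g_i(x) = 0 for all i): FAILS

Verdict: the first failing condition is complementary_slackness -> comp.

comp


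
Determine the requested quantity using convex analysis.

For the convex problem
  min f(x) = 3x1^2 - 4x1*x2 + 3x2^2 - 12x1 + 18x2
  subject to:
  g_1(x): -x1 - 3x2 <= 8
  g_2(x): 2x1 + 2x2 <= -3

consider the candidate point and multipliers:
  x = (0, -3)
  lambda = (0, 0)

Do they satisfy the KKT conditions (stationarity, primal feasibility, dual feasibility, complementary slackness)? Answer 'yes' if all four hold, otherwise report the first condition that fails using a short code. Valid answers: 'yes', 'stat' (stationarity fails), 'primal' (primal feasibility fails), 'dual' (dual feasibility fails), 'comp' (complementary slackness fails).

Gradient of f: grad f(x) = Q x + c = (0, 0)
Constraint values g_i(x) = a_i^T x - b_i:
  g_1((0, -3)) = 1
  g_2((0, -3)) = -3
Stationarity residual: grad f(x) + sum_i lambda_i a_i = (0, 0)
  -> stationarity OK
Primal feasibility (all g_i <= 0): FAILS
Dual feasibility (all lambda_i >= 0): OK
Complementary slackness (lambda_i * g_i(x) = 0 for all i): OK

Verdict: the first failing condition is primal_feasibility -> primal.

primal


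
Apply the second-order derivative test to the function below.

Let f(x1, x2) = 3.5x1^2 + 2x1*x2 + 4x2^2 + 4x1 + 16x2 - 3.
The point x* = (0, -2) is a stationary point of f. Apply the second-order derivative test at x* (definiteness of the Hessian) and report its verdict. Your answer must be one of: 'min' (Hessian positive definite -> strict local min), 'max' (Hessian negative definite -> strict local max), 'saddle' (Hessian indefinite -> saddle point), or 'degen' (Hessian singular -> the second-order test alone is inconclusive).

Compute the Hessian H = grad^2 f:
  H = [[7, 2], [2, 8]]
Verify stationarity: grad f(x*) = H x* + g = (0, 0).
Eigenvalues of H: 5.4384, 9.5616.
Both eigenvalues > 0, so H is positive definite -> x* is a strict local min.

min


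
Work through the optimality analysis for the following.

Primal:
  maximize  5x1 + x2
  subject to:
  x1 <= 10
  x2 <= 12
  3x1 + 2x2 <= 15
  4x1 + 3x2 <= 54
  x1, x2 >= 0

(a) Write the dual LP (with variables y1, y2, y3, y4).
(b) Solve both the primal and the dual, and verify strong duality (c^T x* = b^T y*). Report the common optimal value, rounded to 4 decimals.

The standard primal-dual pair for 'max c^T x s.t. A x <= b, x >= 0' is:
  Dual:  min b^T y  s.t.  A^T y >= c,  y >= 0.

So the dual LP is:
  minimize  10y1 + 12y2 + 15y3 + 54y4
  subject to:
    y1 + 3y3 + 4y4 >= 5
    y2 + 2y3 + 3y4 >= 1
    y1, y2, y3, y4 >= 0

Solving the primal: x* = (5, 0).
  primal value c^T x* = 25.
Solving the dual: y* = (0, 0, 1.6667, 0).
  dual value b^T y* = 25.
Strong duality: c^T x* = b^T y*. Confirmed.

25


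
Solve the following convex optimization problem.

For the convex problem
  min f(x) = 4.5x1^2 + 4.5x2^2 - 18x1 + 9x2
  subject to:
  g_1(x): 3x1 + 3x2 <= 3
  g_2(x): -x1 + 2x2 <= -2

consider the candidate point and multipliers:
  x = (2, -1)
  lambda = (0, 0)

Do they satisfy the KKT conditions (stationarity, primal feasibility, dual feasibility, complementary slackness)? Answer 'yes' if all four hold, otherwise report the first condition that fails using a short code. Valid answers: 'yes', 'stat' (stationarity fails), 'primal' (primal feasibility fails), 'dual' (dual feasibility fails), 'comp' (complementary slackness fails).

Gradient of f: grad f(x) = Q x + c = (0, 0)
Constraint values g_i(x) = a_i^T x - b_i:
  g_1((2, -1)) = 0
  g_2((2, -1)) = -2
Stationarity residual: grad f(x) + sum_i lambda_i a_i = (0, 0)
  -> stationarity OK
Primal feasibility (all g_i <= 0): OK
Dual feasibility (all lambda_i >= 0): OK
Complementary slackness (lambda_i * g_i(x) = 0 for all i): OK

Verdict: yes, KKT holds.

yes


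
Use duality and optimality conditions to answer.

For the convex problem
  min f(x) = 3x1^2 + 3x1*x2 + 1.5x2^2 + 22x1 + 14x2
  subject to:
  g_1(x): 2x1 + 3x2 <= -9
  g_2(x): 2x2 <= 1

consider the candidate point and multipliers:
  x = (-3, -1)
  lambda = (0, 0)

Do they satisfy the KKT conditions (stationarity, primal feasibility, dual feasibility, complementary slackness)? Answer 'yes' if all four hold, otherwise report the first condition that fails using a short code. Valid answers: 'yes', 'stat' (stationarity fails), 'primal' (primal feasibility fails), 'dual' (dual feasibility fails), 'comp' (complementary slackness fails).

Gradient of f: grad f(x) = Q x + c = (1, 2)
Constraint values g_i(x) = a_i^T x - b_i:
  g_1((-3, -1)) = 0
  g_2((-3, -1)) = -3
Stationarity residual: grad f(x) + sum_i lambda_i a_i = (1, 2)
  -> stationarity FAILS
Primal feasibility (all g_i <= 0): OK
Dual feasibility (all lambda_i >= 0): OK
Complementary slackness (lambda_i * g_i(x) = 0 for all i): OK

Verdict: the first failing condition is stationarity -> stat.

stat


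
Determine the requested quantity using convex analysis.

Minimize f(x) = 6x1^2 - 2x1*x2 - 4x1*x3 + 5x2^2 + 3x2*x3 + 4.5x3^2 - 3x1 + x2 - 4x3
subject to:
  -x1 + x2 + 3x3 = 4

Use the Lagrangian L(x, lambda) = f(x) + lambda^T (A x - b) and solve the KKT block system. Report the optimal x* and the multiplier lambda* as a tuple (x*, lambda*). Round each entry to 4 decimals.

Form the Lagrangian:
  L(x, lambda) = (1/2) x^T Q x + c^T x + lambda^T (A x - b)
Stationarity (grad_x L = 0): Q x + c + A^T lambda = 0.
Primal feasibility: A x = b.

This gives the KKT block system:
  [ Q   A^T ] [ x     ]   [-c ]
  [ A    0  ] [ lambda ] = [ b ]

Solving the linear system:
  x*      = (0.5342, -0.2197, 1.5846)
  lambda* = (-2.4886)
  f(x*)   = 0.8968

x* = (0.5342, -0.2197, 1.5846), lambda* = (-2.4886)


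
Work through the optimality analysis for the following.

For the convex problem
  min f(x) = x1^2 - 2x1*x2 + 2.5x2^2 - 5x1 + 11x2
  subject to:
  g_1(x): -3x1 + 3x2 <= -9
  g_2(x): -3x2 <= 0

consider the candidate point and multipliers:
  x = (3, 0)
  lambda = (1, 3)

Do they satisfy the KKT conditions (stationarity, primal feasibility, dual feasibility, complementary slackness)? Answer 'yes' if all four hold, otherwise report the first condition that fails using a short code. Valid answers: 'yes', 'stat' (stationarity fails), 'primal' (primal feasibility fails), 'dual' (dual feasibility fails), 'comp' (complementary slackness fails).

Gradient of f: grad f(x) = Q x + c = (1, 5)
Constraint values g_i(x) = a_i^T x - b_i:
  g_1((3, 0)) = 0
  g_2((3, 0)) = 0
Stationarity residual: grad f(x) + sum_i lambda_i a_i = (-2, -1)
  -> stationarity FAILS
Primal feasibility (all g_i <= 0): OK
Dual feasibility (all lambda_i >= 0): OK
Complementary slackness (lambda_i * g_i(x) = 0 for all i): OK

Verdict: the first failing condition is stationarity -> stat.

stat


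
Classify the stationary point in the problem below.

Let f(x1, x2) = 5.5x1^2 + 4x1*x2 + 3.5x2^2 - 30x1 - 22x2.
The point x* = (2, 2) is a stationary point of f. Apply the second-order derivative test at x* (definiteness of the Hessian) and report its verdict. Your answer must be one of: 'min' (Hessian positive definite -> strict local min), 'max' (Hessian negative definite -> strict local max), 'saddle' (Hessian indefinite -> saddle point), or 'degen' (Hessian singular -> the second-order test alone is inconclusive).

Compute the Hessian H = grad^2 f:
  H = [[11, 4], [4, 7]]
Verify stationarity: grad f(x*) = H x* + g = (0, 0).
Eigenvalues of H: 4.5279, 13.4721.
Both eigenvalues > 0, so H is positive definite -> x* is a strict local min.

min


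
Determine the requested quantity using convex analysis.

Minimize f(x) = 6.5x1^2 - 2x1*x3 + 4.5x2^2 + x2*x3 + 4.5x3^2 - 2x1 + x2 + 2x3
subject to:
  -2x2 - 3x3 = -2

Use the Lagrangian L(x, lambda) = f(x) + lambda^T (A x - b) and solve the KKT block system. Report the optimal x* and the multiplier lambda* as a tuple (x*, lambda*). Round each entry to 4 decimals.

Form the Lagrangian:
  L(x, lambda) = (1/2) x^T Q x + c^T x + lambda^T (A x - b)
Stationarity (grad_x L = 0): Q x + c + A^T lambda = 0.
Primal feasibility: A x = b.

This gives the KKT block system:
  [ Q   A^T ] [ x     ]   [-c ]
  [ A    0  ] [ lambda ] = [ b ]

Solving the linear system:
  x*      = (0.2268, 0.2884, 0.4744)
  lambda* = (2.0348)
  f(x*)   = 2.4266

x* = (0.2268, 0.2884, 0.4744), lambda* = (2.0348)


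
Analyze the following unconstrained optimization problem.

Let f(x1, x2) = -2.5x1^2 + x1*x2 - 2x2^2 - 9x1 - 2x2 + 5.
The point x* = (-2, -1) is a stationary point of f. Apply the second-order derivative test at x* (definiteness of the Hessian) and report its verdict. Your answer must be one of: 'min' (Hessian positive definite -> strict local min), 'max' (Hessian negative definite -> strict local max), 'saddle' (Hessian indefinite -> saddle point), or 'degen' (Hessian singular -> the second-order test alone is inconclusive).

Compute the Hessian H = grad^2 f:
  H = [[-5, 1], [1, -4]]
Verify stationarity: grad f(x*) = H x* + g = (0, 0).
Eigenvalues of H: -5.618, -3.382.
Both eigenvalues < 0, so H is negative definite -> x* is a strict local max.

max


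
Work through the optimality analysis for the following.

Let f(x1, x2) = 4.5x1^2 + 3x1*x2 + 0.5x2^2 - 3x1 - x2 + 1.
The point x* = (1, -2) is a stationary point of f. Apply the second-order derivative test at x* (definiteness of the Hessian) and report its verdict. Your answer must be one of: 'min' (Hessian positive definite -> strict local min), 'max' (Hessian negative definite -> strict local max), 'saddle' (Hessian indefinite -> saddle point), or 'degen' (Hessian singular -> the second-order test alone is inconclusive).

Compute the Hessian H = grad^2 f:
  H = [[9, 3], [3, 1]]
Verify stationarity: grad f(x*) = H x* + g = (0, 0).
Eigenvalues of H: 0, 10.
H has a zero eigenvalue (singular; positive semidefinite but not definite), so H is neither positive definite, negative definite, nor indefinite. The second-order test alone is inconclusive -> degen.
(Indeed, f is constant along the null direction of H through x*, so x* is not a strict local extremum.)

degen


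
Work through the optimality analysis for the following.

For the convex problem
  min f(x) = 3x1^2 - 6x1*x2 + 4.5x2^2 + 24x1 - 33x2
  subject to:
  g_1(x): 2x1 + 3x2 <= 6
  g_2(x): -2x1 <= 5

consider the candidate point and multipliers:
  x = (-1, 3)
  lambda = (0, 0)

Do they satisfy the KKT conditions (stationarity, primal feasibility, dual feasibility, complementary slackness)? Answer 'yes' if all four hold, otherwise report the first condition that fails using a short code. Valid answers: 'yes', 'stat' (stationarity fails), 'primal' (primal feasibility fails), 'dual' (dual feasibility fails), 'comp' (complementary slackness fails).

Gradient of f: grad f(x) = Q x + c = (0, 0)
Constraint values g_i(x) = a_i^T x - b_i:
  g_1((-1, 3)) = 1
  g_2((-1, 3)) = -3
Stationarity residual: grad f(x) + sum_i lambda_i a_i = (0, 0)
  -> stationarity OK
Primal feasibility (all g_i <= 0): FAILS
Dual feasibility (all lambda_i >= 0): OK
Complementary slackness (lambda_i * g_i(x) = 0 for all i): OK

Verdict: the first failing condition is primal_feasibility -> primal.

primal


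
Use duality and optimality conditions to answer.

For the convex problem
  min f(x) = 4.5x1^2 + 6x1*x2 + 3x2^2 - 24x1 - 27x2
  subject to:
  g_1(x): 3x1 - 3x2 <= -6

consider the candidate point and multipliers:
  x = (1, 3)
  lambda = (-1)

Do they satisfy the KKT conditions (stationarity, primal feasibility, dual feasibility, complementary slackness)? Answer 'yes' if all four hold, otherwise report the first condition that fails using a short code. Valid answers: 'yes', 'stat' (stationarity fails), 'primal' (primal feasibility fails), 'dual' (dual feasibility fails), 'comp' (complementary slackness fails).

Gradient of f: grad f(x) = Q x + c = (3, -3)
Constraint values g_i(x) = a_i^T x - b_i:
  g_1((1, 3)) = 0
Stationarity residual: grad f(x) + sum_i lambda_i a_i = (0, 0)
  -> stationarity OK
Primal feasibility (all g_i <= 0): OK
Dual feasibility (all lambda_i >= 0): FAILS
Complementary slackness (lambda_i * g_i(x) = 0 for all i): OK

Verdict: the first failing condition is dual_feasibility -> dual.

dual


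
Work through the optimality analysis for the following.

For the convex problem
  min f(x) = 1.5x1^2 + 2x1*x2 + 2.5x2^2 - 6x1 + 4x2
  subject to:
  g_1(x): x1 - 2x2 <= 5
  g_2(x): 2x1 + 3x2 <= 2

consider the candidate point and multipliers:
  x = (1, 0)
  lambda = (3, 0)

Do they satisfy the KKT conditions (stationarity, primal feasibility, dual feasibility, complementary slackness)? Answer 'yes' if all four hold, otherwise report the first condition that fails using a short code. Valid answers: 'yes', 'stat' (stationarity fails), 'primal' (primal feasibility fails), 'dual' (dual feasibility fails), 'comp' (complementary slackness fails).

Gradient of f: grad f(x) = Q x + c = (-3, 6)
Constraint values g_i(x) = a_i^T x - b_i:
  g_1((1, 0)) = -4
  g_2((1, 0)) = 0
Stationarity residual: grad f(x) + sum_i lambda_i a_i = (0, 0)
  -> stationarity OK
Primal feasibility (all g_i <= 0): OK
Dual feasibility (all lambda_i >= 0): OK
Complementary slackness (lambda_i * g_i(x) = 0 for all i): FAILS

Verdict: the first failing condition is complementary_slackness -> comp.

comp


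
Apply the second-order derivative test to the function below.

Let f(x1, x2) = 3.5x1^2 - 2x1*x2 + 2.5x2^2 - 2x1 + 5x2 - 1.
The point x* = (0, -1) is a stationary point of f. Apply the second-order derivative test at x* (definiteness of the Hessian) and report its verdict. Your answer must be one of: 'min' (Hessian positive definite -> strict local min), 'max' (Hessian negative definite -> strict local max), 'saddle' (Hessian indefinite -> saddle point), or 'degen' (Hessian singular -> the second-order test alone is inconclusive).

Compute the Hessian H = grad^2 f:
  H = [[7, -2], [-2, 5]]
Verify stationarity: grad f(x*) = H x* + g = (0, 0).
Eigenvalues of H: 3.7639, 8.2361.
Both eigenvalues > 0, so H is positive definite -> x* is a strict local min.

min


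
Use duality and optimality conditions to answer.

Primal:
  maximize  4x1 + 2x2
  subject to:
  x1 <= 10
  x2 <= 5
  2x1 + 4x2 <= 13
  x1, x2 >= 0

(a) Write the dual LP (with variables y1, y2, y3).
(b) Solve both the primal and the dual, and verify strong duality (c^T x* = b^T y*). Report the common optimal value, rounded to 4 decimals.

The standard primal-dual pair for 'max c^T x s.t. A x <= b, x >= 0' is:
  Dual:  min b^T y  s.t.  A^T y >= c,  y >= 0.

So the dual LP is:
  minimize  10y1 + 5y2 + 13y3
  subject to:
    y1 + 2y3 >= 4
    y2 + 4y3 >= 2
    y1, y2, y3 >= 0

Solving the primal: x* = (6.5, 0).
  primal value c^T x* = 26.
Solving the dual: y* = (0, 0, 2).
  dual value b^T y* = 26.
Strong duality: c^T x* = b^T y*. Confirmed.

26


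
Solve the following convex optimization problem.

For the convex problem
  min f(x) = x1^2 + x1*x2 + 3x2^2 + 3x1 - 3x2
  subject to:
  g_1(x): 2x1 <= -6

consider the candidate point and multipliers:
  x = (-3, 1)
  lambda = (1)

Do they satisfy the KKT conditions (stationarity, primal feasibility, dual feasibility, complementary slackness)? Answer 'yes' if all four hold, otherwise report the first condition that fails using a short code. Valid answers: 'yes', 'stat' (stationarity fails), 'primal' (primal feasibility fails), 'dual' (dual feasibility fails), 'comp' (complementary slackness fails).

Gradient of f: grad f(x) = Q x + c = (-2, 0)
Constraint values g_i(x) = a_i^T x - b_i:
  g_1((-3, 1)) = 0
Stationarity residual: grad f(x) + sum_i lambda_i a_i = (0, 0)
  -> stationarity OK
Primal feasibility (all g_i <= 0): OK
Dual feasibility (all lambda_i >= 0): OK
Complementary slackness (lambda_i * g_i(x) = 0 for all i): OK

Verdict: yes, KKT holds.

yes
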